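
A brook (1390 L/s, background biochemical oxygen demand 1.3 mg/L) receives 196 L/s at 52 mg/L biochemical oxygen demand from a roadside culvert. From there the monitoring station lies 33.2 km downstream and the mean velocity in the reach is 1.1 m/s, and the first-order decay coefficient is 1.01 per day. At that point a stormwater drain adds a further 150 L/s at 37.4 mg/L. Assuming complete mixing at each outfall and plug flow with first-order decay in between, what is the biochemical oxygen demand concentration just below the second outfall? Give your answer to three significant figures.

Mixed concentration C = ΣQC/ΣQ = (1390·1.300 + 196.0·52.00) / 1586 = 12000/1586 = 7.566 mg/L; combined flow 1586 L/s.
Travel time t = 33.2·1000 / 1.1 = 30180 s = 8.384 h.
Applying C = C₀e^(−kt): 7.566 × 0.7027 = 5.316 mg/L.
At the second outfall, C = (1586·5.316 + 150.0·37.40) / (1586 + 150.0) = 8.089 mg/L.

8.09 mg/L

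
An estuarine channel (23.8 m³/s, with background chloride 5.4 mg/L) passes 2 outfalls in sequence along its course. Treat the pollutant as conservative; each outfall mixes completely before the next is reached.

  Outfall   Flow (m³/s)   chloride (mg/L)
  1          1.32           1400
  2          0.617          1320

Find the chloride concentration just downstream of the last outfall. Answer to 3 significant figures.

After outfall 1: Q = 23.80 + 1.320 = 25.12 m³/s; C = (23.80·5.400 + 1.320·1400)/25.12 = 78.68 mg/L.
After outfall 2: Q = 25.12 + 0.6170 = 25.74 m³/s; C = (25.12·78.68 + 0.6170·1320)/25.74 = 108.4 mg/L.

108 mg/L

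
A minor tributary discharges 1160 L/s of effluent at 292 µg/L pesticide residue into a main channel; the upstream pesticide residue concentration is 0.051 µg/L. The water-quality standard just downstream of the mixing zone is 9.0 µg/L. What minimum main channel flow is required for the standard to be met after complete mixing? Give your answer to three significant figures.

36700 L/s

Set C_mix = 9.0: (Q·0.05100 + 1160·292.0) / (Q + 1160) = 9.0
→ Q = 1160·(292.0 − 9.0)/(9.0 − 0.05100) = 36680 L/s.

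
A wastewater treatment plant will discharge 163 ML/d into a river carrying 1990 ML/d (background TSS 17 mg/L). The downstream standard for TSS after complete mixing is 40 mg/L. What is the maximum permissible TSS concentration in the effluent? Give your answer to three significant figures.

321 mg/L

At the limit, (Qr·Cr + Qe·Cₑ)/(Qr + Qe) = 40:
Cₑ = (2153·40 − 1990·17.00) / 163.0 = 320.8 mg/L.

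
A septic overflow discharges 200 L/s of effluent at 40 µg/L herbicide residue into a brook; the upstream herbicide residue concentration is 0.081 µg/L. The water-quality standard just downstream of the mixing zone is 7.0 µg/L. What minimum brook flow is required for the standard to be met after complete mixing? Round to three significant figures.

954 L/s

Set C_mix = 7.0: (Q·0.08100 + 200.0·40.00) / (Q + 200.0) = 7.0
→ Q = 200.0·(40.00 − 7.0)/(7.0 − 0.08100) = 953.9 L/s.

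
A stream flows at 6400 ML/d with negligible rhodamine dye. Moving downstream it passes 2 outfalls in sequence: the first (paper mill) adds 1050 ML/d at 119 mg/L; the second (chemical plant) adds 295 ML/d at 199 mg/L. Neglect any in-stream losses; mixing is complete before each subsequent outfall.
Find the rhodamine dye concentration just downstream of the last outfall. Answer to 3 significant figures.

Below outfall 1: Q → 7450 ML/d, C = (6400·0 + 1050·119.0)/7450 = 16.77 mg/L.
Below outfall 2: Q → 7745 ML/d, C = (7450·16.77 + 295.0·199.0)/7745 = 23.71 mg/L.

23.7 mg/L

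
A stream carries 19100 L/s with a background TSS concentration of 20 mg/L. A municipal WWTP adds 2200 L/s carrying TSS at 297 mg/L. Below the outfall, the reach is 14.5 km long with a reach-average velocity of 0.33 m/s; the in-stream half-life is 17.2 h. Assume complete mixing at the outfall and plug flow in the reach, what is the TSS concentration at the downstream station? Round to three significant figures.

After mixing, C = (19100·20.00 + 2200·297.0) / 21300 = 1035000/21300 = 48.61 mg/L.
Travel time t = 14.5·1000 / 0.33 = 43940 s = 12.21 h.
Half-life 17.2 h → k = ln 2 / 17.2 = 0.04030 h⁻¹ = 0.9672 d⁻¹.
After decay, C = 48.61 × e^(−kt) = 48.61 × 0.6115 = 29.72 mg/L.

29.7 mg/L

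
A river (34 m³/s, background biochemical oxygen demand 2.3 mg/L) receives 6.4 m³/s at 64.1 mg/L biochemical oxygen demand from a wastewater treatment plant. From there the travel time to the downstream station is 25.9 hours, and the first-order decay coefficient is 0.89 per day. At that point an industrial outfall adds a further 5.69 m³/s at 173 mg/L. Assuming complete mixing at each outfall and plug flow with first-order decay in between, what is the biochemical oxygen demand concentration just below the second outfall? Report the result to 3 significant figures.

25.4 mg/L

Mass balance: C = (34.00·2.300 + 6.400·64.10) / 40.40 = 488.4/40.40 = 12.09 mg/L; combined flow 40.40 m³/s.
Decay over the reach: 12.09·exp(−kt) = 12.09·0.3827 = 4.627 mg/L.
At the second outfall, C = (40.40·4.627 + 5.690·173.0) / (40.40 + 5.690) = 25.41 mg/L.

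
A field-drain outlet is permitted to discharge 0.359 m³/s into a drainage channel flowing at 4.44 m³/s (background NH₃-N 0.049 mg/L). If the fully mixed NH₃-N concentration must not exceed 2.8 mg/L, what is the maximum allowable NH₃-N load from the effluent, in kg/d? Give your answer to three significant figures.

Mass balance at the limit: 4.440·0.04900 + 0.3590·Cₑ = 4.799·2.8 → Cₑ = 36.82 mg/L.
Load = 0.3590 m³/s × 36.82 g/m³ × 86 400 s/d = 1142 kg/d.

1140 kg/d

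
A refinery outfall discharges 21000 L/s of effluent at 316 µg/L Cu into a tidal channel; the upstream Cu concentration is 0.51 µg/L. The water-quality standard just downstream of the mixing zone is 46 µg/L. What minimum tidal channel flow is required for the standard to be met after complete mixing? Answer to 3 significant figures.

125000 L/s

Set C_mix = 46: (Q·0.5100 + 21000·316.0) / (Q + 21000) = 46
→ Q = 21000·(316.0 − 46)/(46 − 0.5100) = 124600 L/s.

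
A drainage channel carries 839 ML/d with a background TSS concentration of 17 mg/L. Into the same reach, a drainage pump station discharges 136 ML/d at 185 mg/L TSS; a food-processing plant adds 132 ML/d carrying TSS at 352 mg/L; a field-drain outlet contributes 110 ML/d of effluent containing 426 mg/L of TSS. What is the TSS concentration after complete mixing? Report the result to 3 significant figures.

Mass balance: C = (839.0·17.00 + 136.0·185.0 + 132.0·352.0 + 110.0·426.0) / 1217 = 132700/1217 = 109.1 mg/L.

109 mg/L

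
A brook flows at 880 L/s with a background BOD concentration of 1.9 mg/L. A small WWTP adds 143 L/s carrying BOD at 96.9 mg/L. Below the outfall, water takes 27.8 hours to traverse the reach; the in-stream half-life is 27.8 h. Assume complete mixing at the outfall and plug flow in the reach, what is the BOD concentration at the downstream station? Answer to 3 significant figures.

After mixing, C = (880.0·1.900 + 143.0·96.90) / 1023 = 15530/1023 = 15.18 mg/L.
Half-life 27.8 h → k = ln 2 / 27.8 = 0.02493 h⁻¹ = 0.5984 d⁻¹.
Decay over the reach: 15.18·exp(−kt) = 15.18·0.5000 = 7.590 mg/L.

7.59 mg/L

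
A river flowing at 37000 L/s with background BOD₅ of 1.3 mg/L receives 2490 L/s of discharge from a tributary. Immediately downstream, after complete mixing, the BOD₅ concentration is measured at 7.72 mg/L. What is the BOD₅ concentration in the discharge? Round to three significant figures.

103 mg/L

Mass balance: 37000·1.300 + 2490·Cₑ = 39490·7.720
→ Cₑ = (39490·7.720 − 37000·1.300) / 2490 = 103.1 mg/L.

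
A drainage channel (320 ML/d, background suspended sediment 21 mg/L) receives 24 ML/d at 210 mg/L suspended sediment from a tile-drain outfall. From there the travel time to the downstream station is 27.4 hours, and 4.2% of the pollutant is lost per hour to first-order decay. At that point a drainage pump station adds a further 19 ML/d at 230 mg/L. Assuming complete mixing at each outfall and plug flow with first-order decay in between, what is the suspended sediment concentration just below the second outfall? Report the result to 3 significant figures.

22.0 mg/L

Mass balance: C = (320.0·21.00 + 24.00·210.0) / 344.0 = 11760/344.0 = 34.19 mg/L; combined flow 344.0 ML/d.
4.2%/h lost → k = −ln(1 − 0.042) = 0.04291 h⁻¹.
Decay over the reach: 34.19·exp(−kt) = 34.19·0.3086 = 10.55 mg/L.
Second outfall: C = (344.0·10.55 + 19.00·230.0)/363.0 = 22.04 mg/L.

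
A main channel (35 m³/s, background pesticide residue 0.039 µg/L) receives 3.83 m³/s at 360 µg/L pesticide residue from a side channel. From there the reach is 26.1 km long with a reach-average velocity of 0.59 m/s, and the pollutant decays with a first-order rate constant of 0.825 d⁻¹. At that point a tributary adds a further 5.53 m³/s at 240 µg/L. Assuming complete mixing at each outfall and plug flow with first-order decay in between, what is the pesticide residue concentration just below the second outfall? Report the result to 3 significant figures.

After mixing, C = (35.00·0.03900 + 3.830·360.0) / 38.83 = 1380/38.83 = 35.54 µg/L; combined flow 38.83 m³/s.
Travel time t = 26.1·1000 / 0.59 = 44240 s = 12.29 h.
First-order decay: C = 35.54·exp(−k·t) = 35.54·0.6555 = 23.30 µg/L.
At the second outfall, C = (38.83·23.30 + 5.530·240.0) / (38.83 + 5.530) = 50.31 µg/L.

50.3 µg/L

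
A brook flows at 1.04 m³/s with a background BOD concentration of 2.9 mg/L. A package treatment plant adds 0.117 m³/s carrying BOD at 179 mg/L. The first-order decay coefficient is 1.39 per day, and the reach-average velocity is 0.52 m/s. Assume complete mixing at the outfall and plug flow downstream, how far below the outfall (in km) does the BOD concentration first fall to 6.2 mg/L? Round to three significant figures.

Flow-weighted average: C = (1.040·2.900 + 0.1170·179.0) / 1.157 = 23.96/1.157 = 20.71 mg/L.
Set 20.71·exp(−k·t) = 6.2 → t = ln(20.71/6.2)/k = 74960 s = 20.82 h.
Distance = v·t = 0.52·74960 = 38980 m = 38.98 km.

39.0 km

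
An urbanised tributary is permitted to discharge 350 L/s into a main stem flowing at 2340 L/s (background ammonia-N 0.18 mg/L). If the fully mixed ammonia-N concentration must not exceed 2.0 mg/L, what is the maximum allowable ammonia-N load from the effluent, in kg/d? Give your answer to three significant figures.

Mass balance at the limit: 2340·0.1800 + 350.0·Cₑ = 2690·2.0 → Cₑ = 14.17 mg/L.
350.0 L/s = 0.3500 m³/s. Load = 0.3500 m³/s × 14.17 g/m³ × 86 400 s/d = 428.4 kg/d.

428 kg/d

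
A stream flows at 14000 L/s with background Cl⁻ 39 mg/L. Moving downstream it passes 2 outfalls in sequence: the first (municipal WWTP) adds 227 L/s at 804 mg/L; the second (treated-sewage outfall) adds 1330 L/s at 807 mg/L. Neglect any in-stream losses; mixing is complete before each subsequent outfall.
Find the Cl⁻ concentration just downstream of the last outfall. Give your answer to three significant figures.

Below outfall 1: Q → 14230 L/s, C = (14000·39.00 + 227.0·804.0)/14230 = 51.21 mg/L.
Below outfall 2: Q → 15560 L/s, C = (14230·51.21 + 1330·807.0)/15560 = 115.8 mg/L.

116 mg/L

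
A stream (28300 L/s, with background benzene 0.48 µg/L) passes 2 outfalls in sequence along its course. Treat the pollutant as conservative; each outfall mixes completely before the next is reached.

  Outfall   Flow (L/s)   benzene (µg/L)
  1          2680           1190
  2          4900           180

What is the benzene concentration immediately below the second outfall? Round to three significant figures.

After outfall 1: Q = 28300 + 2680 = 30980 L/s; C = (28300·0.4800 + 2680·1190)/30980 = 103.4 µg/L.
After outfall 2: Q = 30980 + 4900 = 35880 L/s; C = (30980·103.4 + 4900·180.0)/35880 = 113.8 µg/L.

114 µg/L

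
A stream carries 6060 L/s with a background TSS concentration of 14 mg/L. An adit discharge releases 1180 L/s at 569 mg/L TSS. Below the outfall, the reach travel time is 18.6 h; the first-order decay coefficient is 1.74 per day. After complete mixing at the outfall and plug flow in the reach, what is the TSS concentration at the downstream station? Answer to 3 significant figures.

Conservation of mass: C = (6060·14.00 + 1180·569.0) / 7240 = 756300/7240 = 104.5 mg/L.
After decay, C = 104.5 × e^(−kt) = 104.5 × 0.2596 = 27.12 mg/L.

27.1 mg/L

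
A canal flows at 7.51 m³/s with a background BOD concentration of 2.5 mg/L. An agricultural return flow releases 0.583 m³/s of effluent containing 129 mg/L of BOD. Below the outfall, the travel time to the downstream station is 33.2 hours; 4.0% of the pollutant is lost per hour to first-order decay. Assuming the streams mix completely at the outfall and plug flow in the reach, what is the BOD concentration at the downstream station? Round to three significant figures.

2.99 mg/L

After mixing, C = (7.510·2.500 + 0.5830·129.0) / 8.093 = 93.98/8.093 = 11.61 mg/L.
4.0%/h lost → k = −ln(1 − 0.04) = 0.04082 h⁻¹.
Decay over the reach: 11.61·exp(−kt) = 11.61·0.2579 = 2.995 mg/L.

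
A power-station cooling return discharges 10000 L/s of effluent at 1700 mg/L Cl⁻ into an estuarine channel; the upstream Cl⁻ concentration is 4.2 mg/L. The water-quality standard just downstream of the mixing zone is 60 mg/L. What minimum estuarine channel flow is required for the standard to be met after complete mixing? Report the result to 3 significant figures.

294000 L/s

Set C_mix = 60: (Q·4.200 + 10000·1700) / (Q + 10000) = 60
→ Q = 10000·(1700 − 60)/(60 − 4.200) = 293900 L/s.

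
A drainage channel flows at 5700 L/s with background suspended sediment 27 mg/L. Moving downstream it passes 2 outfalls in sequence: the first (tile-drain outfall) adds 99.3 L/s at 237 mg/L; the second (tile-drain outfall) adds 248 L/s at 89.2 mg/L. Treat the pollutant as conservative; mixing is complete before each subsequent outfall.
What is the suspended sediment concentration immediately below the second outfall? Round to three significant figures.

Outfall 1: combined Q = 5799 L/s; C = (5700·27.00 + 99.30·237.0)/5799 = 30.60 mg/L.
Outfall 2: combined Q = 6047 L/s; C = (5799·30.60 + 248.0·89.20)/6047 = 33.00 mg/L.

33.0 mg/L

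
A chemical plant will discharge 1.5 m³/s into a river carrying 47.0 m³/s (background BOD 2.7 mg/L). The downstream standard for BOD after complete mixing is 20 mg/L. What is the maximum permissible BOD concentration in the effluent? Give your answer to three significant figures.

At the limit, (Qr·Cr + Qe·Cₑ)/(Qr + Qe) = 20:
Cₑ = (48.50·20 − 47.00·2.700) / 1.500 = 562.1 mg/L.

562 mg/L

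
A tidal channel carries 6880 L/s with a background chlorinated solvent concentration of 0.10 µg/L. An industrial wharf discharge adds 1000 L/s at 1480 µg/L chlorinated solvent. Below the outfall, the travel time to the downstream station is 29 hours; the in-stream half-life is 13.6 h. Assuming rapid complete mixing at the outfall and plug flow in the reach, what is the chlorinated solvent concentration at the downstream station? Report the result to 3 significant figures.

Mass balance: C = (6880·0.1000 + 1000·1480) / 7880 = 1481000/7880 = 187.9 µg/L.
Half-life 13.6 h → k = ln 2 / 13.6 = 0.05097 h⁻¹ = 1.223 d⁻¹.
First-order decay: C = 187.9·exp(−k·t) = 187.9·0.2281 = 42.86 µg/L.

42.9 µg/L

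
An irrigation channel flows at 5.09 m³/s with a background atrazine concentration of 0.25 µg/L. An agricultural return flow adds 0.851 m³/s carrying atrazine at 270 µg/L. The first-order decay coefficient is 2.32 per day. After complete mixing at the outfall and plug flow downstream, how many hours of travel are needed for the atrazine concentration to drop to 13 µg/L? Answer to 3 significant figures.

Flow-weighted average: C = (5.090·0.2500 + 0.8510·270.0) / 5.941 = 231.0/5.941 = 38.89 µg/L.
38.89·exp(−k·t) = 13 → t = ln(38.89/13)/k = 40810 s = 11.34 h.

11.3 h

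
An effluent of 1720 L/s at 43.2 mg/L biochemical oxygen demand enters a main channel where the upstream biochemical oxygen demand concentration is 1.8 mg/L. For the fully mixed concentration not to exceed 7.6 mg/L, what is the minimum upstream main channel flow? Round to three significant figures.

10600 L/s

Set C_mix = 7.6: (Q·1.800 + 1720·43.20) / (Q + 1720) = 7.6
→ Q = 1720·(43.20 − 7.6)/(7.6 − 1.800) = 10560 L/s.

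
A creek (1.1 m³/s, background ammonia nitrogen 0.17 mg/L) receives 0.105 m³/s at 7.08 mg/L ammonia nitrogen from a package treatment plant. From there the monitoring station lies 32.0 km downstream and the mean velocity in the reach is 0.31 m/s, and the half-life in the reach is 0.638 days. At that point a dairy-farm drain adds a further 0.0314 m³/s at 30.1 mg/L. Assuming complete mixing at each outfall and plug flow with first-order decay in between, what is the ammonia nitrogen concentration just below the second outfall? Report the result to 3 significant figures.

Mixed concentration C = ΣQC/ΣQ = (1.100·0.1700 + 0.1050·7.080) / 1.205 = 0.9304/1.205 = 0.7721 mg/L; combined flow 1.205 m³/s.
Travel time t = 32.0·1000 / 0.31 = 103200 s = 28.67 h.
Half-life 0.638 d → k = ln 2 / 0.638 = 1.086 d⁻¹.
Decay over the reach: 0.7721·exp(−kt) = 0.7721·0.2731 = 0.2108 mg/L.
At the second outfall, C = (1.205·0.2108 + 0.03140·30.10) / (1.205 + 0.03140) = 0.9699 mg/L.

0.970 mg/L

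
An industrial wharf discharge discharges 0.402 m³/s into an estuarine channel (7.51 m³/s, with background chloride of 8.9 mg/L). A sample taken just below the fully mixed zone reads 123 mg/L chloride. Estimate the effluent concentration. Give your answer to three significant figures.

2250 mg/L

Mass balance: 7.510·8.900 + 0.4020·Cₑ = 7.912·123.0
→ Cₑ = (7.912·123.0 − 7.510·8.900) / 0.4020 = 2255 mg/L.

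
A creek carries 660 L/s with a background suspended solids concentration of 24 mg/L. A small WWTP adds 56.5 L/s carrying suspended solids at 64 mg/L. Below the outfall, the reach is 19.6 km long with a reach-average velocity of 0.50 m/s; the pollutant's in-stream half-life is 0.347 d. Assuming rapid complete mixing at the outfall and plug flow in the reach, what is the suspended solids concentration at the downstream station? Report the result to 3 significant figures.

11.0 mg/L

Conservation of mass: C = (660.0·24.00 + 56.50·64.00) / 716.5 = 19460/716.5 = 27.15 mg/L.
Travel time t = 19.6·1000 / 0.50 = 39200 s = 10.89 h.
Half-life 0.347 d → k = ln 2 / 0.347 = 1.998 d⁻¹.
Applying C = C₀e^(−kt): 27.15 × 0.4040 = 10.97 mg/L.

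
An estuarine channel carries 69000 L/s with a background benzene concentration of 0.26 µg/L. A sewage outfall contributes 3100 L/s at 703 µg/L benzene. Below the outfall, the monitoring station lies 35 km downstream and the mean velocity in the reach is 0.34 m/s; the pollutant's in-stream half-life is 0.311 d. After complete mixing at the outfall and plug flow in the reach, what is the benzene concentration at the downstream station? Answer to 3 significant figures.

Mass balance: C = (69000·0.2600 + 3100·703.0) / 72100 = 2197000/72100 = 30.47 µg/L.
Travel time t = 35·1000 / 0.34 = 102900 s = 28.59 h.
Half-life 0.311 d → k = ln 2 / 0.311 = 2.229 d⁻¹.
Applying C = C₀e^(−kt): 30.47 × 0.07027 = 2.141 µg/L.

2.14 µg/L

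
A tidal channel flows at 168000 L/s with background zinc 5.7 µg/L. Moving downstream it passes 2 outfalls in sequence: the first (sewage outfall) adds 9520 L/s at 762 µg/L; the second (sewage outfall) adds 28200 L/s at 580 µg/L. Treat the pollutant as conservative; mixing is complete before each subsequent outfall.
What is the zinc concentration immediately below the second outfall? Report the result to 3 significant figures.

119 µg/L

Outfall 1: combined Q = 177500 L/s; C = (168000·5.700 + 9520·762.0)/177500 = 46.26 µg/L.
Outfall 2: combined Q = 205700 L/s; C = (177500·46.26 + 28200·580.0)/205700 = 119.4 µg/L.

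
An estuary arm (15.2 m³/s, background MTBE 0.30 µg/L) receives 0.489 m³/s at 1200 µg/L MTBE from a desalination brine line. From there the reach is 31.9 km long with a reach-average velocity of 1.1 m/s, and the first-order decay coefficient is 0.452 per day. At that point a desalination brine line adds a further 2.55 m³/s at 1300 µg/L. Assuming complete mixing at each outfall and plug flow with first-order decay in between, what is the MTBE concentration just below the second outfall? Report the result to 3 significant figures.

210 µg/L

Mixed concentration C = ΣQC/ΣQ = (15.20·0.3000 + 0.4890·1200) / 15.69 = 591.4/15.69 = 37.69 µg/L; combined flow 15.69 m³/s.
Travel time t = 31.9·1000 / 1.1 = 29000 s = 8.056 h.
Decay over the reach: 37.69·exp(−kt) = 37.69·0.8592 = 32.39 µg/L.
Second outfall: C = (15.69·32.39 + 2.550·1300)/18.24 = 209.6 µg/L.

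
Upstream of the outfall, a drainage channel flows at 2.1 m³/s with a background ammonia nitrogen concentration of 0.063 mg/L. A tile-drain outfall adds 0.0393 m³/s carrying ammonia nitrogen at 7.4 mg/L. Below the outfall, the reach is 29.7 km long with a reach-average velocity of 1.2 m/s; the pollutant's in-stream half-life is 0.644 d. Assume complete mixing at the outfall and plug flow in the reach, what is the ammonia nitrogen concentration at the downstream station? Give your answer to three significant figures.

After mixing, C = (2.100·0.06300 + 0.03930·7.400) / 2.139 = 0.4231/2.139 = 0.1978 mg/L.
Travel time t = 29.7·1000 / 1.2 = 24750 s = 6.875 h.
Half-life 0.644 d → k = ln 2 / 0.644 = 1.076 d⁻¹.
First-order decay: C = 0.1978·exp(−k·t) = 0.1978·0.7347 = 0.1453 mg/L.

0.145 mg/L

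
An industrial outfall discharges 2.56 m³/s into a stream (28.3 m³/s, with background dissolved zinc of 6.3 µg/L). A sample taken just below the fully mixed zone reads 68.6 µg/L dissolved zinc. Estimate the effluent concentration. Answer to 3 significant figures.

757 µg/L

Mass balance: 28.30·6.300 + 2.560·Cₑ = 30.86·68.60
→ Cₑ = (30.86·68.60 − 28.30·6.300) / 2.560 = 757.3 µg/L.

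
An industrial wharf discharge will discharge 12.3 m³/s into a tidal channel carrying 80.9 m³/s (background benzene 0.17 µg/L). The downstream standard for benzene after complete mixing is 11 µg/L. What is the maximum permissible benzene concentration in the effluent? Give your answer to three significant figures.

At the limit, (Qr·Cr + Qe·Cₑ)/(Qr + Qe) = 11:
Cₑ = (93.20·11 − 80.90·0.1700) / 12.30 = 82.23 µg/L.

82.2 µg/L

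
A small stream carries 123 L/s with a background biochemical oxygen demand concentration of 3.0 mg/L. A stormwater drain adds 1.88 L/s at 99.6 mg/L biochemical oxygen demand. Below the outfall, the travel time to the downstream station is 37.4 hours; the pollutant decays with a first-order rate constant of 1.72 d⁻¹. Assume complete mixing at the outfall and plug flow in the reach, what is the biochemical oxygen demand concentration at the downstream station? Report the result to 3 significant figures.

Flow-weighted average: C = (123.0·3.000 + 1.880·99.60) / 124.9 = 556.2/124.9 = 4.454 mg/L.
After decay, C = 4.454 × e^(−kt) = 4.454 × 0.06854 = 0.3053 mg/L.

0.305 mg/L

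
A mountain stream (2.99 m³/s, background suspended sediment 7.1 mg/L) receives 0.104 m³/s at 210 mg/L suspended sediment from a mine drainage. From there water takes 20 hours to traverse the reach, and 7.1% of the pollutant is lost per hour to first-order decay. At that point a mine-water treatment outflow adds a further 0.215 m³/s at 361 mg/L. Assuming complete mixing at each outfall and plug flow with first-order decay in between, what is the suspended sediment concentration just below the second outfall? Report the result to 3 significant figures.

26.4 mg/L

After mixing, C = (2.990·7.100 + 0.1040·210.0) / 3.094 = 43.07/3.094 = 13.92 mg/L; combined flow 3.094 m³/s.
7.1%/h lost → k = −ln(1 − 0.071) = 0.07365 h⁻¹.
Applying C = C₀e^(−kt): 13.92 × 0.2293 = 3.191 mg/L.
Second outfall: C = (3.094·3.191 + 0.2150·361.0)/3.309 = 26.44 mg/L.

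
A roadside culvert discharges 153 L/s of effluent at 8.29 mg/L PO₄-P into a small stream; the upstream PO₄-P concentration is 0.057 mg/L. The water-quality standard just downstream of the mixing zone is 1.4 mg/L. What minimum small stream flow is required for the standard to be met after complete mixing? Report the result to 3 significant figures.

785 L/s

Set C_mix = 1.4: (Q·0.05700 + 153.0·8.290) / (Q + 153.0) = 1.4
→ Q = 153.0·(8.290 − 1.4)/(1.4 − 0.05700) = 784.9 L/s.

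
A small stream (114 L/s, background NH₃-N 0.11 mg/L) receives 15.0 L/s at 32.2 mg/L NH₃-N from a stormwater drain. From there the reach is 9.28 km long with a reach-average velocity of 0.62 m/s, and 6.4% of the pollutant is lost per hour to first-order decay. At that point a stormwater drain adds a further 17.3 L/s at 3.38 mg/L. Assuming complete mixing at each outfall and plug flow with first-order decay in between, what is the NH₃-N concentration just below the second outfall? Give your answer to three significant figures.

2.97 mg/L

Mass balance: C = (114.0·0.1100 + 15.00·32.20) / 129.0 = 495.5/129.0 = 3.841 mg/L; combined flow 129.0 L/s.
Travel time t = 9.28·1000 / 0.62 = 14970 s = 4.158 h.
6.4%/h lost → k = −ln(1 − 0.064) = 0.06614 h⁻¹.
Applying C = C₀e^(−kt): 3.841 × 0.7596 = 2.918 mg/L.
At the second outfall, C = (129.0·2.918 + 17.30·3.380) / (129.0 + 17.30) = 2.972 mg/L.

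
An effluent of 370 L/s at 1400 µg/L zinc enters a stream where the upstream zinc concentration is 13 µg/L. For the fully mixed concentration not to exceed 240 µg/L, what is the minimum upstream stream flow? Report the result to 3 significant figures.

Set C_mix = 240: (Q·13.00 + 370.0·1400) / (Q + 370.0) = 240
→ Q = 370.0·(1400 − 240)/(240 − 13.00) = 1891 L/s.

1890 L/s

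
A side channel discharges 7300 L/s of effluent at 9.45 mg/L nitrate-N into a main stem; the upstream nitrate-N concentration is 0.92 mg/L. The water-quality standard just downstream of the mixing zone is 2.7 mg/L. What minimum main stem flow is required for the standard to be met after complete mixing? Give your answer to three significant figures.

27700 L/s

Set C_mix = 2.7: (Q·0.9200 + 7300·9.450) / (Q + 7300) = 2.7
→ Q = 7300·(9.450 − 2.7)/(2.7 − 0.9200) = 27680 L/s.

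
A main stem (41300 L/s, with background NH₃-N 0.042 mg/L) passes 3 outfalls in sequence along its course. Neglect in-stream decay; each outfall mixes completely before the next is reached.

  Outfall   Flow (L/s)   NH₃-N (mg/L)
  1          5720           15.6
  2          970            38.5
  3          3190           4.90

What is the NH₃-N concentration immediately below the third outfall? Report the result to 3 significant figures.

Outfall 1: combined Q = 47020 L/s; C = (41300·0.04200 + 5720·15.60)/47020 = 1.935 mg/L.
Outfall 2: combined Q = 47990 L/s; C = (47020·1.935 + 970.0·38.50)/47990 = 2.674 mg/L.
Outfall 3: combined Q = 51180 L/s; C = (47990·2.674 + 3190·4.900)/51180 = 2.812 mg/L.

2.81 mg/L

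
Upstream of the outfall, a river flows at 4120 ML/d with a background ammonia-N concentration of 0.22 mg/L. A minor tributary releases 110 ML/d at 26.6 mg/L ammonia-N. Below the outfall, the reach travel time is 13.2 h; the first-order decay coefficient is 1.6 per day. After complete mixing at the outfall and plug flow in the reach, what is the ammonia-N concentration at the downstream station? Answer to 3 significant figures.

0.376 mg/L

Mixed concentration C = ΣQC/ΣQ = (4120·0.2200 + 110.0·26.60) / 4230 = 3832/4230 = 0.9060 mg/L.
After decay, C = 0.9060 × e^(−kt) = 0.9060 × 0.4148 = 0.3758 mg/L.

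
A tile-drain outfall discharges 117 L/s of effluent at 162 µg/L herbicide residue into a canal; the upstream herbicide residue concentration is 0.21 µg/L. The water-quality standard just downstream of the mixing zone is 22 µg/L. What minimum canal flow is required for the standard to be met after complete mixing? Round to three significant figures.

752 L/s

Set C_mix = 22: (Q·0.2100 + 117.0·162.0) / (Q + 117.0) = 22
→ Q = 117.0·(162.0 − 22)/(22 − 0.2100) = 751.7 L/s.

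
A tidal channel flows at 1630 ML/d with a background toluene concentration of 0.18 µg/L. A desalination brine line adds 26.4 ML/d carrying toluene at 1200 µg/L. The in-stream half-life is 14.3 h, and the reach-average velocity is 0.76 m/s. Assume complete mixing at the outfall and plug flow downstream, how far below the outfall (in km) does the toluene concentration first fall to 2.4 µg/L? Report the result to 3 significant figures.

118 km

Conservation of mass: C = (1630·0.1800 + 26.40·1200) / 1656 = 31970/1656 = 19.30 µg/L.
Half-life 14.3 h → k = ln 2 / 14.3 = 0.04847 h⁻¹ = 1.163 d⁻¹.
Set 19.30·exp(−k·t) = 2.4 → t = ln(19.30/2.4)/k = 154800 s = 43.01 h.
Distance = v·t = 0.76·154800 = 117700 m = 117.7 km.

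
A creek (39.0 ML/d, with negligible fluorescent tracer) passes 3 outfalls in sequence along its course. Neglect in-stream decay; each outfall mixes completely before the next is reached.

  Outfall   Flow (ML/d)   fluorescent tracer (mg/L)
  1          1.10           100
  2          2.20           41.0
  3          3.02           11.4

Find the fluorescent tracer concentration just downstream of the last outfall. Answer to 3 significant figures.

After outfall 1: Q = 39.00 + 1.100 = 40.10 ML/d; C = (39.00·0 + 1.100·100.0)/40.10 = 2.743 mg/L.
After outfall 2: Q = 40.10 + 2.200 = 42.30 ML/d; C = (40.10·2.743 + 2.200·41.00)/42.30 = 4.733 mg/L.
After outfall 3: Q = 42.30 + 3.020 = 45.32 ML/d; C = (42.30·4.733 + 3.020·11.40)/45.32 = 5.177 mg/L.

5.18 mg/L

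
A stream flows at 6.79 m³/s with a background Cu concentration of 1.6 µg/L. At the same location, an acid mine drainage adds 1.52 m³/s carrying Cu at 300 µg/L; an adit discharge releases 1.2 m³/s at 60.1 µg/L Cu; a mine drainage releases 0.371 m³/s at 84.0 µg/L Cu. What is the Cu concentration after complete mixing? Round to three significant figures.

57.7 µg/L

Flow-weighted average: C = (6.790·1.600 + 1.520·300.0 + 1.200·60.10 + 0.3710·84.00) / 9.881 = 570.1/9.881 = 57.70 µg/L.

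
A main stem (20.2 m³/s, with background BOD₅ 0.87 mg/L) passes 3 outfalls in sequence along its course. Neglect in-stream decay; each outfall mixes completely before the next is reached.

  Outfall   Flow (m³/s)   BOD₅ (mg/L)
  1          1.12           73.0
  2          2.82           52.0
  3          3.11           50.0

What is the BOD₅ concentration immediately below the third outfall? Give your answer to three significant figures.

Below outfall 1: Q → 21.32 m³/s, C = (20.20·0.8700 + 1.120·73.00)/21.32 = 4.659 mg/L.
Below outfall 2: Q → 24.14 m³/s, C = (21.32·4.659 + 2.820·52.00)/24.14 = 10.19 mg/L.
Below outfall 3: Q → 27.25 m³/s, C = (24.14·10.19 + 3.110·50.00)/27.25 = 14.73 mg/L.

14.7 mg/L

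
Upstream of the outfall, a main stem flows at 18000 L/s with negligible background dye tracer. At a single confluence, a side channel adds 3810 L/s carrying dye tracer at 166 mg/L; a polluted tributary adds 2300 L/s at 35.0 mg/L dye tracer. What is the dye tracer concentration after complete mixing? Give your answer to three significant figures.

Mass balance: C = (18000·0 + 3810·166.0 + 2300·35.00) / 24110 = 713000/24110 = 29.57 mg/L.

29.6 mg/L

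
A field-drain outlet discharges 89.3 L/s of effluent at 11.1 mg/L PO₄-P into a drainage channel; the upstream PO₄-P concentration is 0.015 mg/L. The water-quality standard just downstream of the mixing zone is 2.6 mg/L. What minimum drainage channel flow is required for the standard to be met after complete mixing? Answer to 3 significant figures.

Set C_mix = 2.6: (Q·0.01500 + 89.30·11.10) / (Q + 89.30) = 2.6
→ Q = 89.30·(11.10 − 2.6)/(2.6 − 0.01500) = 293.6 L/s.

294 L/s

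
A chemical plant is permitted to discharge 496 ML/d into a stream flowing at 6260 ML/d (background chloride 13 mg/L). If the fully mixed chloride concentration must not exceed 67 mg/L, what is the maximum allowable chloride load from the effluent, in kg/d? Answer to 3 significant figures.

Mass balance at the limit: 6260·13.00 + 496.0·Cₑ = 6756·67 → Cₑ = 748.5 mg/L.
496.0 ML/d = 5.741 m³/s. Load = 5.741 m³/s × 748.5 g/m³ × 86 400 s/d = 371300 kg/d.

371000 kg/d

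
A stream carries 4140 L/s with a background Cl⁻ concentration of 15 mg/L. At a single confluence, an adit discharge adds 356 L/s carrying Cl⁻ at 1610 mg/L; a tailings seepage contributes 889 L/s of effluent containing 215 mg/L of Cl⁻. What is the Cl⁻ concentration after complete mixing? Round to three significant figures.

153 mg/L

Mass balance: C = (4140·15.00 + 356.0·1610 + 889.0·215.0) / 5385 = 826400/5385 = 153.5 mg/L.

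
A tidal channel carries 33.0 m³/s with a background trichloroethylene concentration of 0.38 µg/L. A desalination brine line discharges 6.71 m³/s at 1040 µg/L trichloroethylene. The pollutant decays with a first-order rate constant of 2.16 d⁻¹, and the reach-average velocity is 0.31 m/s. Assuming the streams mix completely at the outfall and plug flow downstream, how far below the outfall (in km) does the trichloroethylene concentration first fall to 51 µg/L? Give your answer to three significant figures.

Mass balance: C = (33.00·0.3800 + 6.710·1040) / 39.71 = 6991/39.71 = 176.0 µg/L.
Set 176.0·exp(−k·t) = 51 → t = ln(176.0/51)/k = 49560 s = 13.77 h.
Distance = v·t = 0.31·49560 = 15360 m = 15.36 km.

15.4 km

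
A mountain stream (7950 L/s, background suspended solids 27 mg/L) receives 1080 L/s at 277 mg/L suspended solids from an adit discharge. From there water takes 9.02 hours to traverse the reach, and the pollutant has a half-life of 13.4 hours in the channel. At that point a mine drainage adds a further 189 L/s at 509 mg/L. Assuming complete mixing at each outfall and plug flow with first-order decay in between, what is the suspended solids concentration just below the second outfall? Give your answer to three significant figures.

45.4 mg/L

Conservation of mass: C = (7950·27.00 + 1080·277.0) / 9030 = 513800/9030 = 56.90 mg/L; combined flow 9030 L/s.
Half-life 13.4 h → k = ln 2 / 13.4 = 0.05173 h⁻¹ = 1.241 d⁻¹.
Decay over the reach: 56.90·exp(−kt) = 56.90·0.6271 = 35.68 mg/L.
At the second outfall, C = (9030·35.68 + 189.0·509.0) / (9030 + 189.0) = 45.39 mg/L.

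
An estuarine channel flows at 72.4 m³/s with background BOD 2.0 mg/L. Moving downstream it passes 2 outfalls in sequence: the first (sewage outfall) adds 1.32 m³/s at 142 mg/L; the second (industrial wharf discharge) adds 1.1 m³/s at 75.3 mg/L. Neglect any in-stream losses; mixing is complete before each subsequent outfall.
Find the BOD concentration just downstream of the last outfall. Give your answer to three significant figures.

5.55 mg/L

Outfall 1: combined Q = 73.72 m³/s; C = (72.40·2.000 + 1.320·142.0)/73.72 = 4.507 mg/L.
Outfall 2: combined Q = 74.82 m³/s; C = (73.72·4.507 + 1.100·75.30)/74.82 = 5.548 mg/L.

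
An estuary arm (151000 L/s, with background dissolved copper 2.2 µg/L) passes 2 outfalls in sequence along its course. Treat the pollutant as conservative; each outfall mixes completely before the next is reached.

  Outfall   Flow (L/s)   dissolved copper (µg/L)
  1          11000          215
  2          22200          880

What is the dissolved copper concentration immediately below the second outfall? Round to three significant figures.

121 µg/L

Below outfall 1: Q → 162000 L/s, C = (151000·2.200 + 11000·215.0)/162000 = 16.65 µg/L.
Below outfall 2: Q → 184200 L/s, C = (162000·16.65 + 22200·880.0)/184200 = 120.7 µg/L.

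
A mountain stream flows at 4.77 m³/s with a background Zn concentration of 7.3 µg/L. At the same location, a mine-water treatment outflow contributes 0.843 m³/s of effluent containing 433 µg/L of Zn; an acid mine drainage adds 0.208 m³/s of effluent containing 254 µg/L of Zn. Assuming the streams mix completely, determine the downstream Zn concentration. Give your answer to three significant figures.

77.8 µg/L

After mixing, C = (4.770·7.300 + 0.8430·433.0 + 0.2080·254.0) / 5.821 = 452.7/5.821 = 77.77 µg/L.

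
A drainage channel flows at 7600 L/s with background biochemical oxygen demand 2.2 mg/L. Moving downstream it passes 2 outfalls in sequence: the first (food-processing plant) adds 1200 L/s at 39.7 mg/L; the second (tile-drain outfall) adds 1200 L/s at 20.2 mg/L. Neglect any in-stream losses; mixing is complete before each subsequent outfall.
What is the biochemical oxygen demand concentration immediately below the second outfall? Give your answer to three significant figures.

8.86 mg/L

After outfall 1: Q = 7600 + 1200 = 8800 L/s; C = (7600·2.200 + 1200·39.70)/8800 = 7.314 mg/L.
After outfall 2: Q = 8800 + 1200 = 10000 L/s; C = (8800·7.314 + 1200·20.20)/10000 = 8.860 mg/L.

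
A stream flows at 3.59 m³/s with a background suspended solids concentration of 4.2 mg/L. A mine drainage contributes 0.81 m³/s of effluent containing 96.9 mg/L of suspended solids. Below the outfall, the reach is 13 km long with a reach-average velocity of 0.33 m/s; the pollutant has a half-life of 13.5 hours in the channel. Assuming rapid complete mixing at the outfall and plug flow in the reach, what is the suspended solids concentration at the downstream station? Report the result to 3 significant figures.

12.1 mg/L

Flow-weighted average: C = (3.590·4.200 + 0.8100·96.90) / 4.400 = 93.57/4.400 = 21.27 mg/L.
Travel time t = 13·1000 / 0.33 = 39390 s = 10.94 h.
Half-life 13.5 h → k = ln 2 / 13.5 = 0.05134 h⁻¹ = 1.232 d⁻¹.
First-order decay: C = 21.27·exp(−k·t) = 21.27·0.5702 = 12.12 mg/L.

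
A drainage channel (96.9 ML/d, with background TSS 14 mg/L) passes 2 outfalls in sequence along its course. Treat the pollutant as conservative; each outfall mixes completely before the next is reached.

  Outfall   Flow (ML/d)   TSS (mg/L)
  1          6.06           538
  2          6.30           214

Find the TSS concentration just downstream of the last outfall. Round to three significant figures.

54.6 mg/L

After outfall 1: Q = 96.90 + 6.060 = 103.0 ML/d; C = (96.90·14.00 + 6.060·538.0)/103.0 = 44.84 mg/L.
After outfall 2: Q = 103.0 + 6.300 = 109.3 ML/d; C = (103.0·44.84 + 6.300·214.0)/109.3 = 54.60 mg/L.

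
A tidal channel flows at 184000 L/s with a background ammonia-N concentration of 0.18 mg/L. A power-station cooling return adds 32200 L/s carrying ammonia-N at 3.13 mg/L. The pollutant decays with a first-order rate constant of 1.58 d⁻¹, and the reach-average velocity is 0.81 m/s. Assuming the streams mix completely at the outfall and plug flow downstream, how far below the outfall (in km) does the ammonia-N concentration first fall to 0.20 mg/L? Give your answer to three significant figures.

Conservation of mass: C = (184000·0.1800 + 32200·3.130) / 216200 = 133900/216200 = 0.6194 mg/L.
Set 0.6194·exp(−k·t) = 0.20 → t = ln(0.6194/0.20)/k = 61810 s = 17.17 h.
Distance = v·t = 0.81·61810 = 50070 m = 50.07 km.

50.1 km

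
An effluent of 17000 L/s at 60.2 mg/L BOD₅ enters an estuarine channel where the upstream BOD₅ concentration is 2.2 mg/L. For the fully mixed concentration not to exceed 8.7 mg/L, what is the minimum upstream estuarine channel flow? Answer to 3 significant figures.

135000 L/s

Set C_mix = 8.7: (Q·2.200 + 17000·60.20) / (Q + 17000) = 8.7
→ Q = 17000·(60.20 − 8.7)/(8.7 − 2.200) = 134700 L/s.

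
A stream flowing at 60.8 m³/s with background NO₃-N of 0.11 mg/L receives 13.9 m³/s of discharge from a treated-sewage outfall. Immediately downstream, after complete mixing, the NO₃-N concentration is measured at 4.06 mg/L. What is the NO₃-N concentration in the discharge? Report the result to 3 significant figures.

21.3 mg/L

Mass balance: 60.80·0.1100 + 13.90·Cₑ = 74.70·4.060
→ Cₑ = (74.70·4.060 − 60.80·0.1100) / 13.90 = 21.34 mg/L.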